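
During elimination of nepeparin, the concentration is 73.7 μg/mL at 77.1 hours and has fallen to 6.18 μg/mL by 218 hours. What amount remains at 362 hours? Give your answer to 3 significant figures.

Over Δt = 218 − 77.1 = 140.9 hours, the level fell by a factor of 73.7/6.18 ≈ 11.926.
n = log₂(11.926) ≈ 3.576 half-lives, so t½ = 140.9/3.576 ≈ 39.402 hours.
From t = 218 to t = 362: 6.18 × (1/2)^((362−218)/39.402) ≈ 0.49071 μg/mL.

0.491 μg/mL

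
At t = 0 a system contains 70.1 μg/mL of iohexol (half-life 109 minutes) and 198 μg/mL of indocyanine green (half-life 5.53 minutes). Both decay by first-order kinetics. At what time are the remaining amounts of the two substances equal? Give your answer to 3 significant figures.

8.73 minutes

Set 70.1·(1/2)^(t/109) = 198·(1/2)^(t/5.53).
Taking log₂: log₂(70.1/198) = t·(1/109 − 1/5.53).
log₂(0.35404) = -1.498; 1/109 − 1/5.53 = -0.17166.
t = -1.498 / -0.17166 ≈ 8.7268 minutes.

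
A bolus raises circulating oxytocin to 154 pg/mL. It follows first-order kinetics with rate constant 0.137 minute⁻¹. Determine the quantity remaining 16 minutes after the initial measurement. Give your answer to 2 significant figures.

17 pg/mL

t½ = ln 2 / k = 0.69315 / 0.137 ≈ 5.0595 minutes.
Number of half-lives: n = 16/5.0595 ≈ 3.1624.
Remaining = 154 × (1/2)^3.1624 = 154 × 0.11169 ≈ 17.201 pg/mL.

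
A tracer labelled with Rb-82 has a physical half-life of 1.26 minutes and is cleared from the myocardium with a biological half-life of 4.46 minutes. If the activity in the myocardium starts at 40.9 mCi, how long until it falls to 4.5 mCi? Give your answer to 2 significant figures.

1/t_eff = 1/t_phys + 1/t_biol = 1/1.26 + 1/4.46 = 1.0179 per minute.
t_eff = 1.26 × 4.46 / (1.26 + 4.46) ≈ 0.98245 minutes.
n = log₂(40.9/4.5) ≈ 3.1841; t = 3.1841 × 0.98245 ≈ 3.1282 minutes.

3.1 minutes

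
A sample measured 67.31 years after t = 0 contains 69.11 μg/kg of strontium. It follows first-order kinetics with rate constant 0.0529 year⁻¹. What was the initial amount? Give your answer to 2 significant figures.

t½ = ln 2 / k = 0.69315 / 0.0529 ≈ 13.103 years.
Number of half-lives elapsed: n = 67.31/13.103 ≈ 5.137.
A₀ = A × 2^n = 69.11 × 2^5.137 = 69.11 × 35.188 ≈ 2431.8 μg/kg.

2400 μg/kg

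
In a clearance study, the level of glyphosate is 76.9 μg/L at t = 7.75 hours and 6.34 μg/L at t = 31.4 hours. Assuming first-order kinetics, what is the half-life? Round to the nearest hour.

7 hours

Over Δt = 31.4 − 7.75 = 23.65 hours, the level fell by a factor of 76.9/6.34 ≈ 12.129.
n = log₂(12.129) ≈ 3.6004 half-lives, so t½ = 23.65/3.6004 ≈ 6.5687 hours.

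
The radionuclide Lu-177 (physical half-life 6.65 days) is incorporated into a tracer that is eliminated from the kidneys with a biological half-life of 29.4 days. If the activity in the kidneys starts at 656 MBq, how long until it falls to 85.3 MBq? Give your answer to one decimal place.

1/t_eff = 1/t_phys + 1/t_biol = 1/6.65 + 1/29.4 = 0.18439 per day.
t_eff = 6.65 × 29.4 / (6.65 + 29.4) ≈ 5.4233 days.
n = log₂(656/85.3) ≈ 2.9431; t = 2.9431 × 5.4233 ≈ 15.961 days.

16.0 days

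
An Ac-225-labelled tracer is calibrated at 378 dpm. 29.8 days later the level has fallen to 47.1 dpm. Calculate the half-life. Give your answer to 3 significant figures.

A/A₀ = 47.1/378 ≈ 0.1246.
n = log₂(8.0255) ≈ 3.0046 half-lives elapsed in 29.8 days.
t½ = 29.8/3.0046 ≈ 9.9182 days.

9.92 days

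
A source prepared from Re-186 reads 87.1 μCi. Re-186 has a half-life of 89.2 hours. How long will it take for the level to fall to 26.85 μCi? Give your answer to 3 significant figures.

151 hours

Fraction remaining = 26.85/87.1 ≈ 0.30827.
n = log₂(87.1/26.85) = ln(3.2439)/ln 2 ≈ 1.6978 half-lives.
t = n × t½ = 1.6978 × 89.2 ≈ 151.44 hours.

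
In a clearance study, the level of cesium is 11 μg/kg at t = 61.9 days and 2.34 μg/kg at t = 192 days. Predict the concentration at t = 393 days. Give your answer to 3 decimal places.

0.214 μg/kg

Over Δt = 192 − 61.9 = 130.1 days, the level fell by a factor of 11/2.34 ≈ 4.7009.
n = log₂(4.7009) ≈ 2.2329 half-lives, so t½ = 130.1/2.2329 ≈ 58.264 days.
From t = 192 to t = 393: 2.34 × (1/2)^((393−192)/58.264) ≈ 0.21415 μg/kg.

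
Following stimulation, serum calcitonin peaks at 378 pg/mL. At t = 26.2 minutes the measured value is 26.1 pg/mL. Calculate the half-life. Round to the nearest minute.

7 minutes

A/A₀ = 26.1/378 ≈ 0.069048.
n = log₂(14.483) ≈ 3.8563 half-lives elapsed in 26.2 minutes.
t½ = 26.2/3.8563 ≈ 6.7941 minutes.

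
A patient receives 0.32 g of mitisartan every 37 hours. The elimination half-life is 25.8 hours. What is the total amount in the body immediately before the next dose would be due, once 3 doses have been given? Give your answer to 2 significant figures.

0.18 g

The 3 doses were given 111, 74, 37 hours ago.
Total = 0.32·(1/2)^(111/25.8) + 0.32·(1/2)^(74/25.8) + 0.32·(1/2)^(37/25.8)
      = 0.016219 + 0.043826 + 0.11842 ≈ 0.17847 g.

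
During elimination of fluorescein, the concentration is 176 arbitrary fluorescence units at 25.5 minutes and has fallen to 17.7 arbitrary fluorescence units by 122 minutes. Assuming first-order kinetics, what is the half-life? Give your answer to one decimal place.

29.1 minutes

Over Δt = 122 − 25.5 = 96.5 minutes, the level fell by a factor of 176/17.7 ≈ 9.9435.
n = log₂(9.9435) ≈ 3.3138 half-lives, so t½ = 96.5/3.3138 ≈ 29.121 minutes.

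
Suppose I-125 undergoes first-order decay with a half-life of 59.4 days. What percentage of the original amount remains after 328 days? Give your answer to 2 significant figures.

n = 328/59.4 ≈ 5.5219 half-lives.
Fraction remaining = (1/2)^5.5219 ≈ 0.021764, i.e. 2.1764%.

2.2%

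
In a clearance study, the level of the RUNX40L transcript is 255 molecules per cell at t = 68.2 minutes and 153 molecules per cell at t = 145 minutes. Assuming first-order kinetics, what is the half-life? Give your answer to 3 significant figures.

Over Δt = 145 − 68.2 = 76.8 minutes, the level fell by a factor of 255/153 ≈ 1.6667.
n = log₂(1.6667) ≈ 0.73697 half-lives, so t½ = 76.8/0.73697 ≈ 104.21 minutes.

104 minutes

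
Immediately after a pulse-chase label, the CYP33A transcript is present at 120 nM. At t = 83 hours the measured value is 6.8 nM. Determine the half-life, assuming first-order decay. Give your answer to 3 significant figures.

20.0 hours

A/A₀ = 6.8/120 ≈ 0.056667.
n = log₂(17.647) ≈ 4.1414 half-lives elapsed in 83 hours.
t½ = 83/4.1414 ≈ 20.042 hours.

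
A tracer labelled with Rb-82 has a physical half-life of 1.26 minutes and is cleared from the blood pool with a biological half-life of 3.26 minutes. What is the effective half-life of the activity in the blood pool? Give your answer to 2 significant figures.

1/t_eff = 1/t_phys + 1/t_biol = 1/1.26 + 1/3.26 = 1.1004 per minute.
t_eff = 1.26 × 3.26 / (1.26 + 3.26) ≈ 0.90876 minutes.

0.91 minutes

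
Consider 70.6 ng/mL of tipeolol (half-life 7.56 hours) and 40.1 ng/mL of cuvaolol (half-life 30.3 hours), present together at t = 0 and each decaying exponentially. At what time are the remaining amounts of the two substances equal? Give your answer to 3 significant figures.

8.22 hours

Set 70.6·(1/2)^(t/7.56) = 40.1·(1/2)^(t/30.3).
Taking log₂: log₂(70.6/40.1) = t·(1/7.56 − 1/30.3).
log₂(1.7606) = 0.81607; 1/7.56 − 1/30.3 = 0.099272.
t = 0.81607 / 0.099272 ≈ 8.2205 hours.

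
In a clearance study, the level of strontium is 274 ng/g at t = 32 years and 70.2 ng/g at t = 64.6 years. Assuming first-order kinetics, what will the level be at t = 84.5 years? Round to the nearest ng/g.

Over Δt = 64.6 − 32 = 32.6 years, the level fell by a factor of 274/70.2 ≈ 3.9031.
n = log₂(3.9031) ≈ 1.9646 half-lives, so t½ = 32.6/1.9646 ≈ 16.593 years.
From t = 64.6 to t = 84.5: 70.2 × (1/2)^((84.5−64.6)/16.593) ≈ 30.572 ng/g.

31 ng/g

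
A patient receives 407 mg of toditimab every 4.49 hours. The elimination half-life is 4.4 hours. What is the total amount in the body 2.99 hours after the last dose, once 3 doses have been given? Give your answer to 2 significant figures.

The 3 doses were given 11.97, 7.48, 2.99 hours ago.
Total = 407·(1/2)^(11.97/4.4) + 407·(1/2)^(7.48/4.4) + 407·(1/2)^(2.99/4.4)
      = 61.753 + 125.27 + 254.12 ≈ 441.14 mg.

440 mg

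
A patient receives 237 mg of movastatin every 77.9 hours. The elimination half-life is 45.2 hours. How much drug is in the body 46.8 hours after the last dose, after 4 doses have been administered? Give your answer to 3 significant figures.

164 mg

The 4 doses were given 280.5, 202.6, 124.7, 46.8 hours ago.
Total = 237·(1/2)^(280.5/45.2) + 237·(1/2)^(202.6/45.2) + 237·(1/2)^(124.7/45.2) + 237·(1/2)^(46.8/45.2)
      = 3.2109 + 10.603 + 35.015 + 115.63 ≈ 164.46 mg.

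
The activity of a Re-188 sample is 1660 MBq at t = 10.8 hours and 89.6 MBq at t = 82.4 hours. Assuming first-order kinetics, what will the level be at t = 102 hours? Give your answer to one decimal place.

40.3 MBq

Over Δt = 82.4 − 10.8 = 71.6 hours, the level fell by a factor of 1660/89.6 ≈ 18.527.
n = log₂(18.527) ≈ 4.2115 half-lives, so t½ = 71.6/4.2115 ≈ 17.001 hours.
From t = 82.4 to t = 102: 89.6 × (1/2)^((102−82.4)/17.001) ≈ 40.296 MBq.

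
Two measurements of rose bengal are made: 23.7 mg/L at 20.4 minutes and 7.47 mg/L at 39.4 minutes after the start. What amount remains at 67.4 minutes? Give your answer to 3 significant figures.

Over Δt = 39.4 − 20.4 = 19 minutes, the level fell by a factor of 23.7/7.47 ≈ 3.1727.
n = log₂(3.1727) ≈ 1.6657 half-lives, so t½ = 19/1.6657 ≈ 11.407 minutes.
From t = 39.4 to t = 67.4: 7.47 × (1/2)^((67.4−39.4)/11.407) ≈ 1.3626 mg/L.

1.36 mg/L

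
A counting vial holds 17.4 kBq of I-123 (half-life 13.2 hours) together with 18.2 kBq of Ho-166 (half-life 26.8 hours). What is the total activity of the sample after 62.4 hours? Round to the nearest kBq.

4 kBq

I-123: 17.4 × (1/2)^(62.4/13.2) = 17.4 × (1/2)^4.7273 ≈ 0.6569 kBq.
Ho-166: 18.2 × (1/2)^(62.4/26.8) = 18.2 × (1/2)^2.3284 ≈ 3.6238 kBq.
Total = 0.6569 + 3.6238 ≈ 4.2807 kBq.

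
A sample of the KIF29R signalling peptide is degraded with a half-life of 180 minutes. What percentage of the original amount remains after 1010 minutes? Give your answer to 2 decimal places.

2.05%

n = 1010/180 ≈ 5.6111 half-lives.
Fraction remaining = (1/2)^5.6111 ≈ 0.020459, i.e. 2.0459%.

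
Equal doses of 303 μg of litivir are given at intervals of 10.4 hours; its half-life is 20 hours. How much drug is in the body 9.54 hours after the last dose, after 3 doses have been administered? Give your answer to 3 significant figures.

The 3 doses were given 30.34, 19.94, 9.54 hours ago.
Total = 303·(1/2)^(30.34/20) + 303·(1/2)^(19.94/20) + 303·(1/2)^(9.54/20)
      = 105.87 + 151.82 + 217.7 ≈ 475.38 μg.

475 μg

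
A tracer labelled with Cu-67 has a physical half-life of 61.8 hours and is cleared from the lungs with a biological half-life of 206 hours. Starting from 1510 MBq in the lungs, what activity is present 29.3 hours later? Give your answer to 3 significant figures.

1/t_eff = 1/t_phys + 1/t_biol = 1/61.8 + 1/206 = 0.021036 per hour.
t_eff = 61.8 × 206 / (61.8 + 206) ≈ 47.538 hours.
Remaining = 1510 × (1/2)^(29.3/47.538) = 1510 × (1/2)^0.61634 ≈ 985.01 MBq.

985 MBq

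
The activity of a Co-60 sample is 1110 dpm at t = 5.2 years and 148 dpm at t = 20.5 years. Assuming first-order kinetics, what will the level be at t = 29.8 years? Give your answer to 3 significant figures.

Over Δt = 20.5 − 5.2 = 15.3 years, the level fell by a factor of 1110/148 ≈ 7.5.
n = log₂(7.5) ≈ 2.9069 half-lives, so t½ = 15.3/2.9069 ≈ 5.2634 years.
From t = 20.5 to t = 29.8: 148 × (1/2)^((29.8−20.5)/5.2634) ≈ 43.487 dpm.

43.5 dpm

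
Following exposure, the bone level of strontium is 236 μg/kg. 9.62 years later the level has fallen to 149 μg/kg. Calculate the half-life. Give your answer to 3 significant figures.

14.5 years

A/A₀ = 149/236 ≈ 0.63136.
n = log₂(1.5839) ≈ 0.66347 half-lives elapsed in 9.62 years.
t½ = 9.62/0.66347 ≈ 14.499 years.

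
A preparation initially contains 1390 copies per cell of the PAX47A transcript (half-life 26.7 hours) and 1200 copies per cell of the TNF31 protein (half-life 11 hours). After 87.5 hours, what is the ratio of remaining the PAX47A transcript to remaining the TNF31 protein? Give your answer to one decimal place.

29.6

PAX47A transcript: 1390 × (1/2)^(87.5/26.7) = 1390 × (1/2)^3.2772 ≈ 143.38 copies per cell.
TNF31 protein: 1200 × (1/2)^(87.5/11) = 1200 × (1/2)^7.9545 ≈ 4.8375 copies per cell.
Ratio ≈ 143.38 / 4.8375 ≈ 29.639.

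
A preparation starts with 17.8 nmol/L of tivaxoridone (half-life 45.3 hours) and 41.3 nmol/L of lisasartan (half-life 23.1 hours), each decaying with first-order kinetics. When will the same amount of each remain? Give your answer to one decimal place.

Set 17.8·(1/2)^(t/45.3) = 41.3·(1/2)^(t/23.1).
Taking log₂: log₂(17.8/41.3) = t·(1/45.3 − 1/23.1).
log₂(0.43099) = -1.2143; 1/45.3 − 1/23.1 = -0.021215.
t = -1.2143 / -0.021215 ≈ 57.236 hours.

57.2 hours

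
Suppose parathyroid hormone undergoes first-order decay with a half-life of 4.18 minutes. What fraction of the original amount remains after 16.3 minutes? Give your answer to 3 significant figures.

n = 16.3/4.18 ≈ 3.8995 half-lives.
Fraction remaining = (1/2)^3.8995 ≈ 0.067008.

0.0670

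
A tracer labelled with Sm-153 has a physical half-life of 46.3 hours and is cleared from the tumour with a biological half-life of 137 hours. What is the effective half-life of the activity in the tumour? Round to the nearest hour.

35 hours

1/t_eff = 1/t_phys + 1/t_biol = 1/46.3 + 1/137 = 0.028898 per hour.
t_eff = 46.3 × 137 / (46.3 + 137) ≈ 34.605 hours.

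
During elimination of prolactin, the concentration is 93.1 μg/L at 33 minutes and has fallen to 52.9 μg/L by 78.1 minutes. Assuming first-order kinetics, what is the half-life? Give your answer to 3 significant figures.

55.3 minutes

Over Δt = 78.1 − 33 = 45.1 minutes, the level fell by a factor of 93.1/52.9 ≈ 1.7599.
n = log₂(1.7599) ≈ 0.81551 half-lives, so t½ = 45.1/0.81551 ≈ 55.303 minutes.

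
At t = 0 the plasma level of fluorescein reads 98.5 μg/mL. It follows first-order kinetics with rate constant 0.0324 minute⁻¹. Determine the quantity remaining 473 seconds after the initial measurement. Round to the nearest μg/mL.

76 μg/mL

t½ = ln 2 / λ = 0.69315 / 0.0324 ≈ 21.393 minutes.
Convert the elapsed time: 473 seconds = 7.88333 minutes.
Number of half-lives: n = 7.88333/21.393 ≈ 0.36849.
Remaining = 98.5 × (1/2)^0.36849 = 98.5 × 0.77459 ≈ 76.297 μg/mL.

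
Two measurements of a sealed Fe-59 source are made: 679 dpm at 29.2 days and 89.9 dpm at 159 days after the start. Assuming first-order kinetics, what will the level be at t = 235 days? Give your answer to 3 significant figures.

27.5 dpm

Over Δt = 159 − 29.2 = 129.8 days, the level fell by a factor of 679/89.9 ≈ 7.5528.
n = log₂(7.5528) ≈ 2.917 half-lives, so t½ = 129.8/2.917 ≈ 44.497 days.
From t = 159 to t = 235: 89.9 × (1/2)^((235−159)/44.497) ≈ 27.518 dpm.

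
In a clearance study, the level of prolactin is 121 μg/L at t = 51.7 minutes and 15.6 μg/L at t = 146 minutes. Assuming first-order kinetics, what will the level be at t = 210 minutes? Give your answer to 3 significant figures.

Over Δt = 146 − 51.7 = 94.3 minutes, the level fell by a factor of 121/15.6 ≈ 7.7564.
n = log₂(7.7564) ≈ 2.9554 half-lives, so t½ = 94.3/2.9554 ≈ 31.908 minutes.
From t = 146 to t = 210: 15.6 × (1/2)^((210−146)/31.908) ≈ 3.8844 μg/L.

3.88 μg/L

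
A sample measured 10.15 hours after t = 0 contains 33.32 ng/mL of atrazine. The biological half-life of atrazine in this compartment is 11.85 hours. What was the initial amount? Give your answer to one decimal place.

Number of half-lives elapsed: n = 10.15/11.85 ≈ 0.85654.
A₀ = A × 2^n = 33.32 × 2^0.85654 = 33.32 × 1.8107 ≈ 60.332 ng/mL.

60.3 ng/mL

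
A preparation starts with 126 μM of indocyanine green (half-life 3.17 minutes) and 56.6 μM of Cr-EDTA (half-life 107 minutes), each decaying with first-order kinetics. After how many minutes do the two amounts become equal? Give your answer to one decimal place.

3.8 minutes

Set 126·(1/2)^(t/3.17) = 56.6·(1/2)^(t/107).
Taking log₂: log₂(126/56.6) = t·(1/3.17 − 1/107).
log₂(2.2261) = 1.1545; 1/3.17 − 1/107 = 0.30611.
t = 1.1545 / 0.30611 ≈ 3.7717 minutes.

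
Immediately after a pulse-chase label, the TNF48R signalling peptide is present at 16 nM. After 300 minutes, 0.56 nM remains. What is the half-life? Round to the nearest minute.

62 minutes

A/A₀ = 0.56/16 ≈ 0.035.
n = log₂(28.571) ≈ 4.8365 half-lives elapsed in 300 minutes.
t½ = 300/4.8365 ≈ 62.028 minutes.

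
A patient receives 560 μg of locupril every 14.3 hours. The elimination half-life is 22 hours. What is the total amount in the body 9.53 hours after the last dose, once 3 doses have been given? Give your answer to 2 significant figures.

The 3 doses were given 38.13, 23.83, 9.53 hours ago.
Total = 560·(1/2)^(38.13/22) + 560·(1/2)^(23.83/22) + 560·(1/2)^(9.53/22)
      = 168.44 + 264.31 + 414.75 ≈ 847.5 μg.

850 μg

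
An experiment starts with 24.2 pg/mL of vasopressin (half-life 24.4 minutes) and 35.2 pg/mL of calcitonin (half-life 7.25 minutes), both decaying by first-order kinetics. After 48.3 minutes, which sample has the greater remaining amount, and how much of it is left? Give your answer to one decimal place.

vasopressin: 24.2 × (1/2)^1.9795 ≈ 6.1365 pg/mL.
calcitonin: 35.2 × (1/2)^6.6621 ≈ 0.34758 pg/mL.
Vasopressin has more remaining, at ≈ 6.1365 pg/mL.

vasopressin, 6.1 pg/mL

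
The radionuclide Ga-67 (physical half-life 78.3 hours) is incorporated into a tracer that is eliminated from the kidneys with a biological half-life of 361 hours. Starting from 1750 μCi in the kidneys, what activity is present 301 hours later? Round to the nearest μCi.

68 μCi

1/t_eff = 1/t_phys + 1/t_biol = 1/78.3 + 1/361 = 0.015541 per hour.
t_eff = 78.3 × 361 / (78.3 + 361) ≈ 64.344 hours.
Remaining = 1750 × (1/2)^(301/64.344) = 1750 × (1/2)^4.678 ≈ 68.364 μCi.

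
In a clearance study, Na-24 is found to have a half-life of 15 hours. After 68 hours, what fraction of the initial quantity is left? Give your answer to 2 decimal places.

0.04

n = 68/15 ≈ 4.5333 half-lives.
Fraction remaining = (1/2)^4.5333 ≈ 0.043185.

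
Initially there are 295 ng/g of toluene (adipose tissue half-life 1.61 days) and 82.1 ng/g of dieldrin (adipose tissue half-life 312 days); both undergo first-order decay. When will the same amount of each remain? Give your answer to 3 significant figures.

Set 295·(1/2)^(t/1.61) = 82.1·(1/2)^(t/312).
Taking log₂: log₂(295/82.1) = t·(1/1.61 − 1/312).
log₂(3.5932) = 1.8453; 1/1.61 − 1/312 = 0.61791.
t = 1.8453 / 0.61791 ≈ 2.9863 days.

2.99 days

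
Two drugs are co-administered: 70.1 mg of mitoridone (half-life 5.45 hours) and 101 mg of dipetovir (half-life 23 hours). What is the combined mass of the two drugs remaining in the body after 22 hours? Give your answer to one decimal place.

mitoridone: 70.1 × (1/2)^(22/5.45) = 70.1 × (1/2)^4.0367 ≈ 4.2712 mg.
dipetovir: 101 × (1/2)^(22/23) = 101 × (1/2)^0.95652 ≈ 52.045 mg.
Total = 4.2712 + 52.045 ≈ 56.316 mg.

56.3 mg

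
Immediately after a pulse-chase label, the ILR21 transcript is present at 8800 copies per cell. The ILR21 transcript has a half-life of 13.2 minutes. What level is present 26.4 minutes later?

Elapsed time is 2 half-lives (26.4/13.2).
Each half-life halves the amount: 8800 × (1/2)^2 = 8800/4 = 2200 copies per cell.

2200 copies per cell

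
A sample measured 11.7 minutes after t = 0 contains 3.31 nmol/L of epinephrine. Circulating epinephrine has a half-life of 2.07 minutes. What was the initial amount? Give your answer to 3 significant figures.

Number of half-lives elapsed: n = 11.7/2.07 ≈ 5.6522.
A₀ = A × 2^n = 3.31 × 2^5.6522 = 3.31 × 50.289 ≈ 166.46 nmol/L.

166 nmol/L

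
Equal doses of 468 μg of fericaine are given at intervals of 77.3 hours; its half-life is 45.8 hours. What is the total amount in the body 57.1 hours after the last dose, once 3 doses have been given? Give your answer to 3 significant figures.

The 3 doses were given 211.7, 134.4, 57.1 hours ago.
Total = 468·(1/2)^(211.7/45.8) + 468·(1/2)^(134.4/45.8) + 468·(1/2)^(57.1/45.8)
      = 19.002 + 61.217 + 197.22 ≈ 277.44 μg.

277 μg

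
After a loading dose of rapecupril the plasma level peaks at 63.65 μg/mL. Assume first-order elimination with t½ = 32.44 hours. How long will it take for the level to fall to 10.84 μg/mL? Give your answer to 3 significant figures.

Fraction remaining = 10.84/63.65 ≈ 0.17031.
n = log₂(63.65/10.84) = ln(5.8718)/ln 2 ≈ 2.5538 half-lives.
t = n × t½ = 2.5538 × 32.44 ≈ 82.845 hours.

82.8 hours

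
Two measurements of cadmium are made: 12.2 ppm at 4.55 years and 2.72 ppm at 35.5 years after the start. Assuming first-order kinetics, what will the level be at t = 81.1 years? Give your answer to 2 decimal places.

Over Δt = 35.5 − 4.55 = 30.95 years, the level fell by a factor of 12.2/2.72 ≈ 4.4853.
n = log₂(4.4853) ≈ 2.1652 half-lives, so t½ = 30.95/2.1652 ≈ 14.294 years.
From t = 35.5 to t = 81.1: 2.72 × (1/2)^((81.1−35.5)/14.294) ≈ 0.29803 ppm.

0.30 ppm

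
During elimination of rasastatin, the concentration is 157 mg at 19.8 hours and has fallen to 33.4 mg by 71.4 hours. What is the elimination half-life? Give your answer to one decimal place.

Over Δt = 71.4 − 19.8 = 51.6 hours, the level fell by a factor of 157/33.4 ≈ 4.7006.
n = log₂(4.7006) ≈ 2.2328 half-lives, so t½ = 51.6/2.2328 ≈ 23.11 hours.

23.1 hours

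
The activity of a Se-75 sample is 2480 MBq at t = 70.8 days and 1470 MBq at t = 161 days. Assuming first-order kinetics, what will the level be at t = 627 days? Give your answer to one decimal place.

98.6 MBq

Over Δt = 161 − 70.8 = 90.2 days, the level fell by a factor of 2480/1470 ≈ 1.6871.
n = log₂(1.6871) ≈ 0.75452 half-lives, so t½ = 90.2/0.75452 ≈ 119.55 days.
From t = 161 to t = 627: 1470 × (1/2)^((627−161)/119.55) ≈ 98.599 MBq.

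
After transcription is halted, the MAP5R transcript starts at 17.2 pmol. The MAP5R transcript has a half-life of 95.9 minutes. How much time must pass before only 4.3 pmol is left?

4.3/17.2 = 1/4, so 2 half-lives have elapsed.
t = 2 × 95.9 = 191.8 minutes.

191.8 minutes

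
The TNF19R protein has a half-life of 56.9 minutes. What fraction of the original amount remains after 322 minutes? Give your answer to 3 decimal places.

n = 322/56.9 ≈ 5.6591 half-lives.
Fraction remaining = (1/2)^5.6591 ≈ 0.01979.

0.020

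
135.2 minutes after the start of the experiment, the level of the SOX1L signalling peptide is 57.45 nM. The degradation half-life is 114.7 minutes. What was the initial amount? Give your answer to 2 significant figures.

130 nM

Number of half-lives elapsed: n = 135.2/114.7 ≈ 1.1787.
A₀ = A × 2^n = 57.45 × 2^1.1787 = 57.45 × 2.2638 ≈ 130.05 nM.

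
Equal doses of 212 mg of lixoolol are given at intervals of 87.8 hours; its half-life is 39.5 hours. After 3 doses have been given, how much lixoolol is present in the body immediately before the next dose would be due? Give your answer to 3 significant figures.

57.2 mg

The 3 doses were given 263.4, 175.6, 87.8 hours ago.
Total = 212·(1/2)^(263.4/39.5) + 212·(1/2)^(175.6/39.5) + 212·(1/2)^(87.8/39.5)
      = 2.0843 + 9.7294 + 45.416 ≈ 57.23 mg.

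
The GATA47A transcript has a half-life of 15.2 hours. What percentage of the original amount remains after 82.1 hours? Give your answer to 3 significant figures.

n = 82.1/15.2 ≈ 5.4013 half-lives.
Fraction remaining = (1/2)^5.4013 ≈ 0.023661, i.e. 2.3661%.

2.37%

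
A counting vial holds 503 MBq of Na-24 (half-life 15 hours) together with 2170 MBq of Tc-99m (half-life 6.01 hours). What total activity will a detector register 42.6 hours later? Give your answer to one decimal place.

Na-24: 503 × (1/2)^(42.6/15) = 503 × (1/2)^2.84 ≈ 70.249 MBq.
Tc-99m: 2170 × (1/2)^(42.6/6.01) = 2170 × (1/2)^7.0882 ≈ 15.948 MBq.
Total = 70.249 + 15.948 ≈ 86.197 MBq.

86.2 MBq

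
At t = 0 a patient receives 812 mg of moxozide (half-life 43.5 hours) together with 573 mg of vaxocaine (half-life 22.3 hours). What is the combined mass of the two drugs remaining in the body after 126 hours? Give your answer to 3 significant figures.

120 mg

moxozide: 812 × (1/2)^(126/43.5) = 812 × (1/2)^2.8966 ≈ 109.05 mg.
vaxocaine: 573 × (1/2)^(126/22.3) = 573 × (1/2)^5.6502 ≈ 11.41 mg.
Total = 109.05 + 11.41 ≈ 120.45 mg.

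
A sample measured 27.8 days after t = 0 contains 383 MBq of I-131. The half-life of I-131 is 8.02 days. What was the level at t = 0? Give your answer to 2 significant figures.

4200 MBq

Number of half-lives elapsed: n = 27.8/8.02 ≈ 3.4663.
A₀ = A × 2^n = 383 × 2^3.4663 = 383 × 11.053 ≈ 4233.2 MBq.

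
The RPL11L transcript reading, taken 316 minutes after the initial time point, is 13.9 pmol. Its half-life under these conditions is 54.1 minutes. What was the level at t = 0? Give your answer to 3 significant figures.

Number of half-lives elapsed: n = 316/54.1 ≈ 5.841.
A₀ = A × 2^n = 13.9 × 2^5.841 = 13.9 × 57.323 ≈ 796.79 pmol.

797 pmol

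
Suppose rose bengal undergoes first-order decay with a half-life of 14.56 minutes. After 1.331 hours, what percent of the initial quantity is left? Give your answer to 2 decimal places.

2.23%

1.331 hours = 79.86 minutes.
n = 79.86/14.56 ≈ 5.4849 half-lives.
Fraction remaining = (1/2)^5.4849 ≈ 0.02233, i.e. 2.233%.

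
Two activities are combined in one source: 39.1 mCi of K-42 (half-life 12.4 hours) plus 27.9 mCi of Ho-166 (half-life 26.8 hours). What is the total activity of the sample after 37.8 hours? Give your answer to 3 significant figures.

K-42: 39.1 × (1/2)^(37.8/12.4) = 39.1 × (1/2)^3.0484 ≈ 4.7263 mCi.
Ho-166: 27.9 × (1/2)^(37.8/26.8) = 27.9 × (1/2)^1.4104 ≈ 10.496 mCi.
Total = 4.7263 + 10.496 ≈ 15.222 mCi.

15.2 mCi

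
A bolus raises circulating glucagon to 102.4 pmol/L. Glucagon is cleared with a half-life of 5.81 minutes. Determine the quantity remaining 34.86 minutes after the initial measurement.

1.6 pmol/L

Elapsed time is 6 half-lives (34.86/5.81).
Each half-life halves the amount: 102.4 × (1/2)^6 = 102.4/64 = 1.6 pmol/L.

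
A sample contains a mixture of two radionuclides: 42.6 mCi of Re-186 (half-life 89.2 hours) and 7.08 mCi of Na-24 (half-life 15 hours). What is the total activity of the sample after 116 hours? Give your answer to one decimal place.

17.3 mCi

Re-186: 42.6 × (1/2)^(116/89.2) = 42.6 × (1/2)^1.3004 ≈ 17.296 mCi.
Na-24: 7.08 × (1/2)^(116/15) = 7.08 × (1/2)^7.7333 ≈ 0.033271 mCi.
Total = 17.296 + 0.033271 ≈ 17.329 mCi.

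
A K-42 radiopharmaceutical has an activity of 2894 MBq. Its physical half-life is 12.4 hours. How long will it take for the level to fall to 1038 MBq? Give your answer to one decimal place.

18.3 hours

Fraction remaining = 1038/2894 ≈ 0.35867.
n = log₂(2894/1038) = ln(2.7881)/ln 2 ≈ 1.4793 half-lives.
t = n × t½ = 1.4793 × 12.4 ≈ 18.343 hours.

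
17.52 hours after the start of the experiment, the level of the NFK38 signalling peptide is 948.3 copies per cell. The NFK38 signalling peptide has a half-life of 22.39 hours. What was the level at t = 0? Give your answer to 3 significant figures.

Number of half-lives elapsed: n = 17.52/22.39 ≈ 0.78249.
A₀ = A × 2^n = 948.3 × 2^0.78249 = 948.3 × 1.7201 ≈ 1631.2 copies per cell.

1630 copies per cell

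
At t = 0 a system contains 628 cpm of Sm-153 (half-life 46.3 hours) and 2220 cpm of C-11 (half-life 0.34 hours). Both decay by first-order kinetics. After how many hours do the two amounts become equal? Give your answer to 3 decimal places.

Set 628·(1/2)^(t/46.3) = 2220·(1/2)^(t/0.34).
Taking log₂: log₂(628/2220) = t·(1/46.3 − 1/0.34).
log₂(0.28288) = -1.8217; 1/46.3 − 1/0.34 = -2.9196.
t = -1.8217 / -2.9196 ≈ 0.62397 hours.

0.624 hours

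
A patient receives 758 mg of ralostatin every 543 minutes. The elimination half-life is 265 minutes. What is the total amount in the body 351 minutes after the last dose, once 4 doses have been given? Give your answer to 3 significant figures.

398 mg

The 4 doses were given 1980, 1437, 894, 351 minutes ago.
Total = 758·(1/2)^(1980/265) + 758·(1/2)^(1437/265) + 758·(1/2)^(894/265) + 758·(1/2)^(351/265)
      = 4.2704 + 17.672 + 73.134 + 302.65 ≈ 397.73 mg.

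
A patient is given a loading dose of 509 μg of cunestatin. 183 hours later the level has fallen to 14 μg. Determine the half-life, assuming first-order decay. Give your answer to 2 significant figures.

A/A₀ = 14/509 ≈ 0.027505.
n = log₂(36.357) ≈ 5.1842 half-lives elapsed in 183 hours.
t½ = 183/5.1842 ≈ 35.3 hours.

35 hours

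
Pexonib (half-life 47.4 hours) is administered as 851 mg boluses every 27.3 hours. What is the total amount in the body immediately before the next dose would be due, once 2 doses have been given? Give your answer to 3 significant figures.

The 2 doses were given 54.6, 27.3 hours ago.
Total = 851·(1/2)^(54.6/47.4) + 851·(1/2)^(27.3/47.4)
      = 382.98 + 570.89 ≈ 953.87 mg.

954 mg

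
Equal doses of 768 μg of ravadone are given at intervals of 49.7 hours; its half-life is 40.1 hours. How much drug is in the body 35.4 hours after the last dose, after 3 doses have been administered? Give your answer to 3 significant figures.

668 μg

The 3 doses were given 134.8, 85.1, 35.4 hours ago.
Total = 768·(1/2)^(134.8/40.1) + 768·(1/2)^(85.1/40.1) + 768·(1/2)^(35.4/40.1)
      = 74.717 + 176.41 + 416.5 ≈ 667.62 μg.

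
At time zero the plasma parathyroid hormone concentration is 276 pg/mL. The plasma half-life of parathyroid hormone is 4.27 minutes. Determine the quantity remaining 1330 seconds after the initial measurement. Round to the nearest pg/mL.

8 pg/mL

Convert the elapsed time: 1330 seconds = 22.1667 minutes.
Number of half-lives: n = 22.1667/4.27 ≈ 5.1913.
Remaining = 276 × (1/2)^5.1913 = 276 × 0.02737 ≈ 7.5541 pg/mL.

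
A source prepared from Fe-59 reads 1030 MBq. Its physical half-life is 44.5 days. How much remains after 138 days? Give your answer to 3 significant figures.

120 MBq

Number of half-lives: n = 138/44.5 ≈ 3.1011.
Remaining = 1030 × (1/2)^3.1011 = 1030 × 0.11654 ≈ 120.03 MBq.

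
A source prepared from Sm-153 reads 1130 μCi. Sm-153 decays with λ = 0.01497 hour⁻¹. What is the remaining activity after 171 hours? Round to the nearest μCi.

87 μCi

t½ = ln 2 / λ = 0.69315 / 0.01497 ≈ 46.302 hours.
Number of half-lives: n = 171/46.302 ≈ 3.6931.
Remaining = 1130 × (1/2)^3.6931 = 1130 × 0.077315 ≈ 87.366 μCi.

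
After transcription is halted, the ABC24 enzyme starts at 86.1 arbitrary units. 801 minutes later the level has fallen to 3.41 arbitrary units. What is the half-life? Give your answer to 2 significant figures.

170 minutes

A/A₀ = 3.41/86.1 ≈ 0.039605.
n = log₂(25.249) ≈ 4.6582 half-lives elapsed in 801 minutes.
t½ = 801/4.6582 ≈ 171.96 minutes.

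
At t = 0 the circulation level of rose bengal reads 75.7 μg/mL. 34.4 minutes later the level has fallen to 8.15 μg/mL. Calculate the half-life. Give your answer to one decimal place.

10.7 minutes

A/A₀ = 8.15/75.7 ≈ 0.10766.
n = log₂(9.2883) ≈ 3.2154 half-lives elapsed in 34.4 minutes.
t½ = 34.4/3.2154 ≈ 10.698 minutes.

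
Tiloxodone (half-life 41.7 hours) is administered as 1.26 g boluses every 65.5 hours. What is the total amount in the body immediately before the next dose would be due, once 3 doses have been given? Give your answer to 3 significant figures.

0.615 g

The 3 doses were given 196.5, 131, 65.5 hours ago.
Total = 1.26·(1/2)^(196.5/41.7) + 1.26·(1/2)^(131/41.7) + 1.26·(1/2)^(65.5/41.7)
      = 0.048067 + 0.14279 + 0.42416 ≈ 0.61501 g.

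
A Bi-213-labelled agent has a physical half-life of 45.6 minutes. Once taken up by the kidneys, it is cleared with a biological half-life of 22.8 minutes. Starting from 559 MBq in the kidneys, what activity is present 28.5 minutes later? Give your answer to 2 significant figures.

1/t_eff = 1/t_phys + 1/t_biol = 1/45.6 + 1/22.8 = 0.065789 per minute.
t_eff = 45.6 × 22.8 / (45.6 + 22.8) ≈ 15.2 minutes.
Remaining = 559 × (1/2)^(28.5/15.2) = 559 × (1/2)^1.875 ≈ 152.4 MBq.

150 MBq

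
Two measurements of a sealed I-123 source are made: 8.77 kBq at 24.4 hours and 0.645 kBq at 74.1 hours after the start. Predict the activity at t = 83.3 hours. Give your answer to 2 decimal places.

Over Δt = 74.1 − 24.4 = 49.7 hours, the level fell by a factor of 8.77/0.645 ≈ 13.597.
n = log₂(13.597) ≈ 3.7652 half-lives, so t½ = 49.7/3.7652 ≈ 13.2 hours.
From t = 74.1 to t = 83.3: 0.645 × (1/2)^((83.3−74.1)/13.2) ≈ 0.39788 kBq.

0.40 kBq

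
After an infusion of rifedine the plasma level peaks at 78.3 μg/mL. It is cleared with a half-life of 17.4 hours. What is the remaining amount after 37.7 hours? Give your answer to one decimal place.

Number of half-lives: n = 37.7/17.4 ≈ 2.1667.
Remaining = 78.3 × (1/2)^2.1667 = 78.3 × 0.22272 ≈ 17.439 μg/mL.

17.4 μg/mL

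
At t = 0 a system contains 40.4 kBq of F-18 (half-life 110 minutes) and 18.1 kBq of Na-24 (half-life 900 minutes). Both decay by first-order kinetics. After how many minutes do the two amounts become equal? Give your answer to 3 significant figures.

145 minutes

Set 40.4·(1/2)^(t/110) = 18.1·(1/2)^(t/900).
Taking log₂: log₂(40.4/18.1) = t·(1/110 − 1/900).
log₂(2.232) = 1.1584; 1/110 − 1/900 = 0.0079798.
t = 1.1584 / 0.0079798 ≈ 145.16 minutes.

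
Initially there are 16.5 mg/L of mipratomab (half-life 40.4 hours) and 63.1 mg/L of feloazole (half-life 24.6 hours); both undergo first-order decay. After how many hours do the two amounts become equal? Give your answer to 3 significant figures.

122 hours

Set 16.5·(1/2)^(t/40.4) = 63.1·(1/2)^(t/24.6).
Taking log₂: log₂(16.5/63.1) = t·(1/40.4 − 1/24.6).
log₂(0.26149) = -1.9352; 1/40.4 − 1/24.6 = -0.015898.
t = -1.9352 / -0.015898 ≈ 121.72 hours.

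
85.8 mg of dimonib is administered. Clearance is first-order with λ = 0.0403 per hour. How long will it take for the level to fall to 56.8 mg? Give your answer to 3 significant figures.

t½ = ln 2 / λ = 0.69315 / 0.0403 ≈ 17.2 hours.
Fraction remaining = 56.8/85.8 ≈ 0.662.
n = log₂(85.8/56.8) = ln(1.5106)/ln 2 ≈ 0.59509 half-lives.
t = n × t½ = 0.59509 × 17.2 ≈ 10.235 hours.

10.2 hours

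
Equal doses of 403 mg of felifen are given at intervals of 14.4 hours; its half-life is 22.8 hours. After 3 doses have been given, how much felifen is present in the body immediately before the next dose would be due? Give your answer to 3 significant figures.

536 mg

The 3 doses were given 43.2, 28.8, 14.4 hours ago.
Total = 403·(1/2)^(43.2/22.8) + 403·(1/2)^(28.8/22.8) + 403·(1/2)^(14.4/22.8)
      = 108.38 + 167.9 + 260.12 ≈ 536.4 mg.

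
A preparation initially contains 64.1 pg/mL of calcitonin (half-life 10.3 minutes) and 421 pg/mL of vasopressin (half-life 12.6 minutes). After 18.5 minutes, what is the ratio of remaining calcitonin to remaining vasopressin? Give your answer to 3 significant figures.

0.121

calcitonin: 64.1 × (1/2)^(18.5/10.3) = 64.1 × (1/2)^1.7961 ≈ 18.458 pg/mL.
vasopressin: 421 × (1/2)^(18.5/12.6) = 421 × (1/2)^1.4683 ≈ 152.16 pg/mL.
Ratio ≈ 18.458 / 152.16 ≈ 0.12131.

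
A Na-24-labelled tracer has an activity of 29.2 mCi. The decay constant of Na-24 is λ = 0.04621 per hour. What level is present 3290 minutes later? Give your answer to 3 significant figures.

t½ = ln 2 / λ = 0.69315 / 0.04621 ≈ 15 hours.
Convert the elapsed time: 3290 minutes = 54.8333 hours.
Number of half-lives: n = 54.8333/15 ≈ 3.6556.
Remaining = 29.2 × (1/2)^3.6556 = 29.2 × 0.079353 ≈ 2.3171 mCi.

2.32 mCi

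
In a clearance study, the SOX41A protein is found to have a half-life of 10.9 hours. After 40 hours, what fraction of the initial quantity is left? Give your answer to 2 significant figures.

n = 40/10.9 ≈ 3.6697 half-lives.
Fraction remaining = (1/2)^3.6697 ≈ 0.078578.

0.079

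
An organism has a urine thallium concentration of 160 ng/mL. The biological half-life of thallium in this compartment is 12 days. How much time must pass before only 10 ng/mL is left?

10/160 = 1/16, so 4 half-lives have elapsed.
t = 4 × 12 = 48 days.

48 days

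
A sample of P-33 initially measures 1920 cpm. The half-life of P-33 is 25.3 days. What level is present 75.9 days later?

Elapsed time is 3 half-lives (75.9/25.3).
Each half-life halves the amount: 1920 × (1/2)^3 = 1920/8 = 240 cpm.

240 cpm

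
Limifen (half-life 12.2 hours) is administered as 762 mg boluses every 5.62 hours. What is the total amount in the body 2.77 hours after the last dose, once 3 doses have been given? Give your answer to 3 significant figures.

The 3 doses were given 14.01, 8.39, 2.77 hours ago.
Total = 762·(1/2)^(14.01/12.2) + 762·(1/2)^(8.39/12.2) + 762·(1/2)^(2.77/12.2)
      = 343.77 + 473.08 + 651.04 ≈ 1467.9 mg.

1470 mg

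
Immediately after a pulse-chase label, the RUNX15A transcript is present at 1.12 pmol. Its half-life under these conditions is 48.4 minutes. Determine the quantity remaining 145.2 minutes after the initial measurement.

Elapsed time is 3 half-lives (145.2/48.4).
Each half-life halves the amount: 1.12 × (1/2)^3 = 1.12/8 = 0.14 pmol.

0.14 pmol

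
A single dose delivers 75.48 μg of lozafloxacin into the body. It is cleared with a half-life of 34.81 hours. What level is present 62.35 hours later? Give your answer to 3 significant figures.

21.8 μg

Number of half-lives: n = 62.35/34.81 ≈ 1.7912.
Remaining = 75.48 × (1/2)^1.7912 = 75.48 × 0.28894 ≈ 21.809 μg.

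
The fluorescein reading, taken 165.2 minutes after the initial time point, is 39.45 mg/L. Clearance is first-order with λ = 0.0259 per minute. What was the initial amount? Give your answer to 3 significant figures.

2850 mg/L

t½ = ln 2 / λ = 0.69315 / 0.0259 ≈ 26.762 minutes.
Number of half-lives elapsed: n = 165.2/26.762 ≈ 6.1728.
A₀ = A × 2^n = 39.45 × 2^6.1728 = 39.45 × 72.145 ≈ 2846.1 mg/L.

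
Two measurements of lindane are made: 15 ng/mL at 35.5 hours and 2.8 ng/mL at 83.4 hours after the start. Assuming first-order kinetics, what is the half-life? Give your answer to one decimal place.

19.8 hours

Over Δt = 83.4 − 35.5 = 47.9 hours, the level fell by a factor of 15/2.8 ≈ 5.3571.
n = log₂(5.3571) ≈ 2.4215 half-lives, so t½ = 47.9/2.4215 ≈ 19.781 hours.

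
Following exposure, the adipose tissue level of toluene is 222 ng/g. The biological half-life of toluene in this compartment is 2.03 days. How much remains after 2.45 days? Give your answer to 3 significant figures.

96.2 ng/g

Number of half-lives: n = 2.45/2.03 ≈ 1.2069.
Remaining = 222 × (1/2)^1.2069 = 222 × 0.4332 ≈ 96.17 ng/g.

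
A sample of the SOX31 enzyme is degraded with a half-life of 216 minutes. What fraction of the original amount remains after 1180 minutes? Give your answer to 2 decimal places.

n = 1180/216 ≈ 5.463 half-lives.
Fraction remaining = (1/2)^5.463 ≈ 0.022672.

0.02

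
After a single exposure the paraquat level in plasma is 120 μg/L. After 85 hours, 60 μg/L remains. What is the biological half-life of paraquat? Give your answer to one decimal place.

85.0 hours

A/A₀ = 60/120 ≈ 0.5.
n = log₂(2) ≈ 1 half-life elapsed in 85 hours.
t½ = 85/1 ≈ 85 hours.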